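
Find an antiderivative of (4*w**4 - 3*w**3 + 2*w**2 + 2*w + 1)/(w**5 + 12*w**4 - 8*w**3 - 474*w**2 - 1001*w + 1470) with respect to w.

Factor the denominator: (w - 6)*(w - 1)*(w + 5)*(w + 7)**2.
Partial-fraction decomposition: -81547/(10816*(w + 7)) - 5359/(104*(w + 7)**2) + 243/(22*(w + 5)) - 1/(320*(w - 1)) + 4621/(9295*(w - 6)).
Integrate each term; A/(w−a) gives A·log|w−a|; A/(w−a)² gives −A/(w−a).

4621*log(w - 6)/9295 - log(w - 1)/320 + 243*log(w + 5)/22 - 81547*log(w + 7)/10816 + 5359/(104*w + 728) + C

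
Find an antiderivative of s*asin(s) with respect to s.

Use integration by parts with u = arcsin(s), dv = s ds.
Then du = 1/sqrt(-s**2 + 1) ds.

s**2*asin(s)/2 + s*sqrt(-s**2 + 1)/4 - asin(s)/4 + C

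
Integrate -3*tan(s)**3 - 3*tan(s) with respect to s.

Let u = tan(s), so du = (tan(s)**2 + 1) ds.
Rewriting, the integral becomes -3·∫ u^1 du = -3·u^2/2.
Substituting back, u = tan(s).

-3*tan(s)**2/2 + C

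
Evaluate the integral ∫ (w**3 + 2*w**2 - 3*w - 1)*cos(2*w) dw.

Use integration by parts with u = w**3 + 2*w**2 - 3*w - 1, dv = cos(2*w) dw, so v = sin(2*w)/2.
Apply parts 3 times (tabular method): alternate signs, differentiate u down to 0, integrate dv up.

w**3*sin(2*w)/2 + w**2*sin(2*w) + 3*w**2*cos(2*w)/4 - 9*w*sin(2*w)/4 + w*cos(2*w) - sin(2*w) - 9*cos(2*w)/8 + C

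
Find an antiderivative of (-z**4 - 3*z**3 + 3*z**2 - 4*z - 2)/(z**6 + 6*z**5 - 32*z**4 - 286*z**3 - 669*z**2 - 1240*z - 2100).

Factor the denominator: (z - 7)*(z + 3)*(z + 5)**2*(z**2 + 4).
Partial-fraction decomposition: -2*(6470*z - 131)/(579449*(z**2 + 4)) + 33157/(242208*(z + 5)) - 157/(696*(z + 5)**2) - 37/(520*(z + 3)) - 3313/(76320*(z - 7)).
Integrate each term; A/(z−a) gives A·log|z−a|; the (Bz+D)/(z²+p²) term gives a log and an atan.

-3313*log(z - 7)/76320 - 37*log(z + 3)/520 + 33157*log(z + 5)/242208 - 6470*log(z**2 + 4)/579449 + 131*atan(z/2)/579449 + 157/(696*z + 3480) + C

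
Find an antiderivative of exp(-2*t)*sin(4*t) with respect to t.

Let I denote the integral. Integrate by parts with u = sin(4*t), dv = exp(-2*t) dt, so v = -exp(-2*t)/2: I = -exp(-2*t)*sin(4*t)/2 + 2·∫ exp(-2*t)*cos(4*t) dt.
Apply parts again with u = cos(4*t), dv = exp(-2*t) dt: ∫ exp(-2*t)*cos(4*t) dt = -exp(-2*t)*cos(4*t)/2 − 2·I. Substituting back brings back I: I = -exp(-2*t)*sin(4*t)/2 - exp(-2*t)*cos(4*t) − 4·I.
Solving for I: (1 + 4)·I equals the remaining terms, so I = (1/5)·(-exp(-2*t)*sin(4*t)/2 - exp(-2*t)*cos(4*t)).

-exp(-2*t)*sin(4*t)/10 - exp(-2*t)*cos(4*t)/5 + C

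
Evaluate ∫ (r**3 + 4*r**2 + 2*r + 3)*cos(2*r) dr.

Use integration by parts with u = r**3 + 4*r**2 + 2*r + 3, dv = cos(2*r) dr, so v = sin(2*r)/2.
Apply parts 3 times (tabular method): alternate signs, differentiate u down to 0, integrate dv up.

r**3*sin(2*r)/2 + 2*r**2*sin(2*r) + 3*r**2*cos(2*r)/4 + r*sin(2*r)/4 + 2*r*cos(2*r) + sin(2*r)/2 + cos(2*r)/8 + C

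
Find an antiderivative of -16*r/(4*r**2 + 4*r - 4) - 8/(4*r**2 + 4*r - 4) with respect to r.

Let u = 4*r**2 + 4*r - 4, so du = (8*r + 4) dr.
Rewriting, the integral becomes -2·∫ 1/u du = -2·log(u).
Substituting back, u = 4*r**2 + 4*r - 4.

-2*log(4*r**2 + 4*r - 4) + C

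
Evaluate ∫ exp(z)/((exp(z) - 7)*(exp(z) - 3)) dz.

Let u = e^z, du = e^z dz.
The integral becomes ∫ du/((u-7)(u-3)); decompose into partial fractions.

log(exp(z) - 7)/4 - log(exp(z) - 3)/4 + C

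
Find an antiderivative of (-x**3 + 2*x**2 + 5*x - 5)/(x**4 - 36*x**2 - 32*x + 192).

-119*log(x - 6)/400 - 5*log(x - 2)/144 - 601*log(x + 4)/900 - 71/(60*x + 240) + C

Factor the denominator: (x - 6)*(x - 2)*(x + 4)**2.
Partial-fraction decomposition: -601/(900*(x + 4)) + 71/(60*(x + 4)**2) - 5/(144*(x - 2)) - 119/(400*(x - 6)).
Integrate each term; A/(x−a) gives A·log|x−a|; A/(x−a)² gives −A/(x−a).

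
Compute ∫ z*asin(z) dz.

Use integration by parts with u = arcsin(z), dv = z dz.
Then du = 1/sqrt(-z**2 + 1) dz.

z**2*asin(z)/2 + z*sqrt(-z**2 + 1)/4 - asin(z)/4 + C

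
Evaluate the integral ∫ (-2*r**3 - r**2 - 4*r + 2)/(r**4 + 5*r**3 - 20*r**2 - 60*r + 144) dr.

-73*log(r - 3)/63 + 13*log(r - 2)/24 + 65*log(r + 4)/42 - 211*log(r + 6)/72 + C

Factor the denominator: (r - 3)*(r - 2)*(r + 4)*(r + 6).
Partial-fraction decomposition: -211/(72*(r + 6)) + 65/(42*(r + 4)) + 13/(24*(r - 2)) - 73/(63*(r - 3)).
Integrate each term: A/(r−a) contributes A·log|r−a|.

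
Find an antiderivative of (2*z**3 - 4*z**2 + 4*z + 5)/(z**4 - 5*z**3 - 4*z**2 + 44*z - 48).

Factor the denominator: (z - 4)*(z - 2)**2*(z + 3).
Partial-fraction decomposition: 97/(175*(z + 3)) - 159/(100*(z - 2)) - 13/(10*(z - 2)**2) + 85/(28*(z - 4)).
Integrate each term; A/(z−a) gives A·log|z−a|; A/(z−a)² gives −A/(z−a).

85*log(z - 4)/28 - 159*log(z - 2)/100 + 97*log(z + 3)/175 + 13/(10*z - 20) + C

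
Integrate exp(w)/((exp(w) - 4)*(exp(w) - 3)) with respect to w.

Let u = e^w, du = e^w dw.
The integral becomes ∫ du/((u-4)(u-3)); decompose into partial fractions.

log(exp(w) - 4) - log(exp(w) - 3) + C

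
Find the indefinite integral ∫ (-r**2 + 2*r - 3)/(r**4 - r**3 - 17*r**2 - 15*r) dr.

Factor the denominator: r*(r - 5)*(r + 1)*(r + 3).
Partial-fraction decomposition: 3/(8*(r + 3)) - 1/(2*(r + 1)) - 3/(40*(r - 5)) + 1/(5*r).
Integrate each term: A/(r−a) contributes A·log|r−a|.

log(r)/5 - 3*log(r - 5)/40 - log(r + 1)/2 + 3*log(r + 3)/8 + C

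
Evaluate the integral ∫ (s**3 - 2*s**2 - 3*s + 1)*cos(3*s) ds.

Use integration by parts with u = s**3 - 2*s**2 - 3*s + 1, dv = cos(3*s) ds, so v = sin(3*s)/3.
Apply parts 3 times (tabular method): alternate signs, differentiate u down to 0, integrate dv up.

s**3*sin(3*s)/3 - 2*s**2*sin(3*s)/3 + s**2*cos(3*s)/3 - 11*s*sin(3*s)/9 - 4*s*cos(3*s)/9 + 13*sin(3*s)/27 - 11*cos(3*s)/27 + C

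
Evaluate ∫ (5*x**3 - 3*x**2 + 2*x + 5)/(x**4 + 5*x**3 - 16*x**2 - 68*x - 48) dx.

19*log(x - 4)/20 + log(x + 1)/5 - 17*log(x + 2)/8 + 239*log(x + 6)/40 + C

Factor the denominator: (x - 4)*(x + 1)*(x + 2)*(x + 6).
Partial-fraction decomposition: 239/(40*(x + 6)) - 17/(8*(x + 2)) + 1/(5*(x + 1)) + 19/(20*(x - 4)).
Integrate each term: A/(x−a) contributes A·log|x−a|.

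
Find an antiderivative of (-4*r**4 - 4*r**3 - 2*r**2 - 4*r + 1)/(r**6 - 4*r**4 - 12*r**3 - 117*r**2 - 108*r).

-log(r)/108 - 1327*log(r - 4)/3500 + 3*log(r + 1)/100 + 221*log(r + 3)/756 + 223*log(r**2 + 9)/6750 - 3547*atan(r/3)/6750 + C

Factor the denominator: r*(r - 4)*(r + 1)*(r + 3)*(r**2 + 9).
Partial-fraction decomposition: (446*r - 10641)/(6750*(r**2 + 9)) + 221/(756*(r + 3)) + 3/(100*(r + 1)) - 1327/(3500*(r - 4)) - 1/(108*r).
Integrate each term; A/(r−a) gives A·log|r−a|; the (Br+D)/(r²+p²) term gives a log and an atan.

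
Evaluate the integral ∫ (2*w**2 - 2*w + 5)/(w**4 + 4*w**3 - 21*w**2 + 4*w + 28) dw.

2*log(w - 2)/27 + log(w + 1)/6 - 13*log(w + 7)/54 - 1/(3*w - 6) + C

Factor the denominator: (w - 2)**2*(w + 1)*(w + 7).
Partial-fraction decomposition: -13/(54*(w + 7)) + 1/(6*(w + 1)) + 2/(27*(w - 2)) + 1/(3*(w - 2)**2).
Integrate each term; A/(w−a) gives A·log|w−a|; A/(w−a)² gives −A/(w−a).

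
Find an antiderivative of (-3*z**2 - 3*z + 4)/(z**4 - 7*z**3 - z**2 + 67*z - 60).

Factor the denominator: (z - 5)*(z - 4)*(z - 1)*(z + 3).
Partial-fraction decomposition: 1/(16*(z + 3)) - 1/(24*(z - 1)) + 8/(3*(z - 4)) - 43/(16*(z - 5)).
Integrate each term: A/(z−a) contributes A·log|z−a|.

-43*log(z - 5)/16 + 8*log(z - 4)/3 - log(z - 1)/24 + log(z + 3)/16 + C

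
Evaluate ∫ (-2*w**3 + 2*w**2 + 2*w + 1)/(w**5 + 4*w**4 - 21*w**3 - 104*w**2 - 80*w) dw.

Factor the denominator: w*(w - 5)*(w + 1)*(w + 4)**2.
Partial-fraction decomposition: 5/(144*(w + 4)) - 17/(12*(w + 4)**2) + 1/(18*(w + 1)) - 7/(90*(w - 5)) - 1/(80*w).
Integrate each term; A/(w−a) gives A·log|w−a|; A/(w−a)² gives −A/(w−a).

-log(w)/80 - 7*log(w - 5)/90 + log(w + 1)/18 + 5*log(w + 4)/144 + 17/(12*w + 48) + C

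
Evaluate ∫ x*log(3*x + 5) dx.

x**2*log(3*x + 5)/2 - x**2/4 + 5*x/6 - 25*log(3*x + 5)/18 + C

Use integration by parts with u = log(3*x + 5), dv = x dx.
Then du = 3/(3*x + 5) dx and v = x**2/2.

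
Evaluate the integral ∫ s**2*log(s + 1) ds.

Use integration by parts with u = log(s + 1), dv = s**2 ds.
Then du = 1/(s + 1) ds and v = s**3/3.

s**3*log(s + 1)/3 - s**3/9 + s**2/6 - s/3 + log(s + 1)/3 + C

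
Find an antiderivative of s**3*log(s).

Use integration by parts with u = log(s), dv = s**3 ds.
Then du = 1/s ds and v = s**4/4.

s**4*log(s)/4 - s**4/16 + C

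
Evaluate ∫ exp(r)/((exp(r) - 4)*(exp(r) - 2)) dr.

log(exp(r) - 4)/2 - log(exp(r) - 2)/2 + C

Let u = e^r, du = e^r dr.
The integral becomes ∫ du/((u-2)(u-4)); decompose into partial fractions.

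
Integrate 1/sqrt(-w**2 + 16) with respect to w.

Substitute w = 4·sin(θ), so dw = 4·cos(θ) dθ and the radical becomes sqrt(-w**2 + 16) = 4·cos(θ) by the Pythagorean identity.
Integrate the resulting trig expression in θ, then back-substitute θ = asin(w/4), sin(θ) = w/4, cos(θ) = sqrt(-w**2 + 16)/4 (absorbing any constant into C).

asin(w/4) + C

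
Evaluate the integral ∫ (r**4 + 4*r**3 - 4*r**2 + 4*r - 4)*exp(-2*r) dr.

Use integration by parts with u = r**4 + 4*r**3 - 4*r**2 + 4*r - 4, dv = exp(-2*r) dr, so v = -exp(-2*r)/2.
Apply parts 4 times (tabular method): alternate signs, differentiate u down to 0, integrate dv up.

(-2*r**4 - 12*r**3 - 10*r**2 - 18*r - 1)*exp(-2*r)/4 + C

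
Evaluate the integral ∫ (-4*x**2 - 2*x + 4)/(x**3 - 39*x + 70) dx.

-53*log(x - 5)/18 + 16*log(x - 2)/27 - 89*log(x + 7)/54 + C

Factor the denominator: (x - 5)*(x - 2)*(x + 7).
Partial-fraction decomposition: -89/(54*(x + 7)) + 16/(27*(x - 2)) - 53/(18*(x - 5)).
Integrate each term: A/(x−a) contributes A·log|x−a|.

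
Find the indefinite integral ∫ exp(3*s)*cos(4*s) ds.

Let I denote the integral. Integrate by parts with u = cos(4*s), dv = exp(3*s) ds, so v = exp(3*s)/3: I = exp(3*s)*cos(4*s)/3 + (4/3)·∫ exp(3*s)*sin(4*s) ds.
Apply parts again with u = sin(4*s), dv = exp(3*s) ds: ∫ exp(3*s)*sin(4*s) ds = exp(3*s)*sin(4*s)/3 − (4/3)·I. Substituting back brings back I: I = 4*exp(3*s)*sin(4*s)/9 + exp(3*s)*cos(4*s)/3 − (16/9)·I.
Solving for I: (1 + 16/9)·I equals the remaining terms, so I = (9/25)·(4*exp(3*s)*sin(4*s)/9 + exp(3*s)*cos(4*s)/3).

4*exp(3*s)*sin(4*s)/25 + 3*exp(3*s)*cos(4*s)/25 + C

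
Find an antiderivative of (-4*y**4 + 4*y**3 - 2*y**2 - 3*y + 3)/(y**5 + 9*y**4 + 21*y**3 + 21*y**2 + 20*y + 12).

Factor the denominator: (y + 1)*(y + 2)*(y + 6)*(y**2 + 1).
Partial-fraction decomposition: -(4*y + 13)/(37*(y**2 + 1)) - 6099/(740*(y + 6)) + 19/(4*(y + 2)) - 2/(5*(y + 1)).
Integrate each term; A/(y−a) gives A·log|y−a|; the (By+D)/(y²+p²) term gives a log and an atan.

-2*log(y + 1)/5 + 19*log(y + 2)/4 - 6099*log(y + 6)/740 - 2*log(y**2 + 1)/37 - 13*atan(y)/37 + C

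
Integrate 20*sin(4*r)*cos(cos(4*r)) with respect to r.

Let u = cos(4*r), so du = (-4*sin(4*r)) dr.
Rewriting, the integral becomes -5·∫ cos(u) du = -5·sin(u).
Substituting back, u = cos(4*r).

-5*sin(cos(4*r)) + C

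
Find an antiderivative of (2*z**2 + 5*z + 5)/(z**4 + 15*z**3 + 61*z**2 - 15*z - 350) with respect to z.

23*log(z - 2)/441 + 90*log(z + 5)/49 - 17*log(z + 7)/9 + 15/(7*z + 35) + C

Factor the denominator: (z - 2)*(z + 5)**2*(z + 7).
Partial-fraction decomposition: -17/(9*(z + 7)) + 90/(49*(z + 5)) - 15/(7*(z + 5)**2) + 23/(441*(z - 2)).
Integrate each term; A/(z−a) gives A·log|z−a|; A/(z−a)² gives −A/(z−a).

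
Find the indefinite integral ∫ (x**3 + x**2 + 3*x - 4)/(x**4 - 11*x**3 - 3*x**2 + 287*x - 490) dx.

2887*log(x - 7)/3600 + 2*log(x - 2)/25 + 17*log(x + 5)/144 - 409/(60*x - 420) + C

Factor the denominator: (x - 7)**2*(x - 2)*(x + 5).
Partial-fraction decomposition: 17/(144*(x + 5)) + 2/(25*(x - 2)) + 2887/(3600*(x - 7)) + 409/(60*(x - 7)**2).
Integrate each term; A/(x−a) gives A·log|x−a|; A/(x−a)² gives −A/(x−a).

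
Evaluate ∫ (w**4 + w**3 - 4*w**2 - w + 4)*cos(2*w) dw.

w**4*sin(2*w)/2 + w**3*sin(2*w)/2 + w**3*cos(2*w) - 7*w**2*sin(2*w)/2 + 3*w**2*cos(2*w)/4 - 5*w*sin(2*w)/4 - 7*w*cos(2*w)/2 + 15*sin(2*w)/4 - 5*cos(2*w)/8 + C

Use integration by parts with u = w**4 + w**3 - 4*w**2 - w + 4, dv = cos(2*w) dw, so v = sin(2*w)/2.
Apply parts 4 times (tabular method): alternate signs, differentiate u down to 0, integrate dv up.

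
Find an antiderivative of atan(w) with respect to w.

Use integration by parts with u = arctan(w), dv = dw.
Then du = 1/(w**2 + 1) dw.

w*atan(w) - log(w**2 + 1)/2 + C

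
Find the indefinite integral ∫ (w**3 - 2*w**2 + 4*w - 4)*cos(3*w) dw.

Use integration by parts with u = w**3 - 2*w**2 + 4*w - 4, dv = cos(3*w) dw, so v = sin(3*w)/3.
Apply parts 3 times (tabular method): alternate signs, differentiate u down to 0, integrate dv up.

w**3*sin(3*w)/3 - 2*w**2*sin(3*w)/3 + w**2*cos(3*w)/3 + 10*w*sin(3*w)/9 - 4*w*cos(3*w)/9 - 32*sin(3*w)/27 + 10*cos(3*w)/27 + C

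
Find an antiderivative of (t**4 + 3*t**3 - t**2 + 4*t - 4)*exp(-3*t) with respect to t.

Use integration by parts with u = t**4 + 3*t**3 - t**2 + 4*t - 4, dv = exp(-3*t) dt, so v = -exp(-3*t)/3.
Apply parts 4 times (tabular method): alternate signs, differentiate u down to 0, integrate dv up.

(-27*t**4 - 117*t**3 - 90*t**2 - 168*t + 52)*exp(-3*t)/81 + C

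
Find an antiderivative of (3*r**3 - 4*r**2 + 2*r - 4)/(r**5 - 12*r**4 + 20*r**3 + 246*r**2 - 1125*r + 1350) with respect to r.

Factor the denominator: (r - 6)*(r - 5)*(r - 3)**2*(r + 5).
Partial-fraction decomposition: -489/(7040*(r + 5)) + 2215/(1152*(r - 3)) + 47/(48*(r - 3)**2) - 281/(40*(r - 5)) + 512/(99*(r - 6)).
Integrate each term; A/(r−a) gives A·log|r−a|; A/(r−a)² gives −A/(r−a).

512*log(r - 6)/99 - 281*log(r - 5)/40 + 2215*log(r - 3)/1152 - 489*log(r + 5)/7040 - 47/(48*r - 144) + C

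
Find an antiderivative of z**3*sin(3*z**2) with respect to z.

-z**2*cos(3*z**2)/6 + sin(3*z**2)/18 + C

Let u = z², du = 2z dz; rewrite as (1/2)∫ u^1·sin(3u) du.
Now integrate by parts 1 time.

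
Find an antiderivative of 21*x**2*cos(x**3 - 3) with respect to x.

7*sin(x**3 - 3) + C

Let u = x**3 - 3, so du = (3*x**2) dx.
Rewriting, the integral becomes 7·∫ cos(u) du = 7·sin(u).
Substituting back, u = x**3 - 3.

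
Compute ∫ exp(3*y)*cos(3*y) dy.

Let I denote the integral. Integrate by parts with u = cos(3*y), dv = exp(3*y) dy, so v = exp(3*y)/3: I = exp(3*y)*cos(3*y)/3 + ∫ exp(3*y)*sin(3*y) dy.
Apply parts again with u = sin(3*y), dv = exp(3*y) dy: ∫ exp(3*y)*sin(3*y) dy = exp(3*y)*sin(3*y)/3 − I. Substituting back brings back I: I = exp(3*y)*sin(3*y)/3 + exp(3*y)*cos(3*y)/3 − I.
Solving for I: (1 + 1)·I equals the remaining terms, so I = (1/2)·(exp(3*y)*sin(3*y)/3 + exp(3*y)*cos(3*y)/3).

exp(3*y)*sin(3*y)/6 + exp(3*y)*cos(3*y)/6 + C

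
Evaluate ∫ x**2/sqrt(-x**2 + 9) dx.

Substitute x = 3·sin(θ), so dx = 3·cos(θ) dθ and the radical becomes sqrt(-x**2 + 9) = 3·cos(θ) by the Pythagorean identity.
Integrate the resulting trig expression in θ, then back-substitute θ = asin(x/3), sin(θ) = x/3, cos(θ) = sqrt(-x**2 + 9)/3 (absorbing any constant into C).

-x*sqrt(-x**2 + 9)/2 + 9*asin(x/3)/2 + C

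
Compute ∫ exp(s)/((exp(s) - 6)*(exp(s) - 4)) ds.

Let u = e^s, du = e^s ds.
The integral becomes ∫ du/((u-4)(u-6)); decompose into partial fractions.

log(exp(s) - 6)/2 - log(exp(s) - 4)/2 + C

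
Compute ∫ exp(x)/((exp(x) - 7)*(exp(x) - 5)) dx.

log(exp(x) - 7)/2 - log(exp(x) - 5)/2 + C

Let u = e^x, du = e^x dx.
The integral becomes ∫ du/((u-5)(u-7)); decompose into partial fractions.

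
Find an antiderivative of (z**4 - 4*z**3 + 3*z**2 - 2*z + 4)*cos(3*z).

Use integration by parts with u = z**4 - 4*z**3 + 3*z**2 - 2*z + 4, dv = cos(3*z) dz, so v = sin(3*z)/3.
Apply parts 4 times (tabular method): alternate signs, differentiate u down to 0, integrate dv up.

z**4*sin(3*z)/3 - 4*z**3*sin(3*z)/3 + 4*z**3*cos(3*z)/9 + 5*z**2*sin(3*z)/9 - 4*z**2*cos(3*z)/3 + 2*z*sin(3*z)/9 + 10*z*cos(3*z)/27 + 98*sin(3*z)/81 + 2*cos(3*z)/27 + C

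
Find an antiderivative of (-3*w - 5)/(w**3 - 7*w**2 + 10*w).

-log(w)/2 - 4*log(w - 5)/3 + 11*log(w - 2)/6 + C

Factor the denominator: w*(w - 5)*(w - 2).
Partial-fraction decomposition: 11/(6*(w - 2)) - 4/(3*(w - 5)) - 1/(2*w).
Integrate each term: A/(w−a) contributes A·log|w−a|.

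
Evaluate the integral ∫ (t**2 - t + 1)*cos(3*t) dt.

Use integration by parts with u = t**2 - t + 1, dv = cos(3*t) dt, so v = sin(3*t)/3.
Apply parts 2 times (tabular method): alternate signs, differentiate u down to 0, integrate dv up.

t**2*sin(3*t)/3 - t*sin(3*t)/3 + 2*t*cos(3*t)/9 + 7*sin(3*t)/27 - cos(3*t)/9 + C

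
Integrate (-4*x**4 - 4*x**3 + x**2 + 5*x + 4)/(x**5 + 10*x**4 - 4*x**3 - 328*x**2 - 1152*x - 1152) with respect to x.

Factor the denominator: (x - 6)*(x + 2)*(x + 4)**2*(x + 6).
Partial-fraction decomposition: -2155/(96*(x + 6)) + 3761/(200*(x + 4)) - 96/(5*(x + 4)**2) + 17/(64*(x + 2)) - 2989/(4800*(x - 6)).
Integrate each term; A/(x−a) gives A·log|x−a|; A/(x−a)² gives −A/(x−a).

-2989*log(x - 6)/4800 + 17*log(x + 2)/64 + 3761*log(x + 4)/200 - 2155*log(x + 6)/96 + 96/(5*x + 20) + C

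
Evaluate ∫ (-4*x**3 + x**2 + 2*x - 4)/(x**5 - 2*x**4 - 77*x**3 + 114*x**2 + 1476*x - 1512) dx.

Factor the denominator: (x - 7)*(x - 6)*(x - 1)*(x + 6)**2.
Partial-fraction decomposition: 3655/(22932*(x + 6)) - 17/(21*(x + 6)**2) - 1/(294*(x - 1)) + 41/(36*(x - 6)) - 101/(78*(x - 7)).
Integrate each term; A/(x−a) gives A·log|x−a|; A/(x−a)² gives −A/(x−a).

-101*log(x - 7)/78 + 41*log(x - 6)/36 - log(x - 1)/294 + 3655*log(x + 6)/22932 + 17/(21*x + 126) + C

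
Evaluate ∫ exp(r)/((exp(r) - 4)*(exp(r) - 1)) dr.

log(exp(r) - 4)/3 - log(exp(r) - 1)/3 + C

Let u = e^r, du = e^r dr.
The integral becomes ∫ du/((u-1)(u-4)); decompose into partial fractions.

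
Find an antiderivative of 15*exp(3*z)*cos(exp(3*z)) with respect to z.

5*sin(exp(3*z)) + C

Let u = exp(3*z), so du = (3*exp(3*z)) dz.
Rewriting, the integral becomes 5·∫ cos(u) du = 5·sin(u).
Substituting back, u = exp(3*z).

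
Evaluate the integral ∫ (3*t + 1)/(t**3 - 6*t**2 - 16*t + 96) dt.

Factor the denominator: (t - 6)*(t - 4)*(t + 4).
Partial-fraction decomposition: -11/(80*(t + 4)) - 13/(16*(t - 4)) + 19/(20*(t - 6)).
Integrate each term: A/(t−a) contributes A·log|t−a|.

19*log(t - 6)/20 - 13*log(t - 4)/16 - 11*log(t + 4)/80 + C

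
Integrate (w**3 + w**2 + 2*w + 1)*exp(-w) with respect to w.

(-w**3 - 4*w**2 - 10*w - 11)*exp(-w) + C

Use integration by parts with u = w**3 + w**2 + 2*w + 1, dv = exp(-w) dw, so v = -exp(-w).
Apply parts 3 times (tabular method): alternate signs, differentiate u down to 0, integrate dv up.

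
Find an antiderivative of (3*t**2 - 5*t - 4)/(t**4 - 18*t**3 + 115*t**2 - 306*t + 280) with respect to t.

18*log(t - 7)/5 - 23*log(t - 5)/3 + 4*log(t - 4) + log(t - 2)/15 + C

Factor the denominator: (t - 7)*(t - 5)*(t - 4)*(t - 2).
Partial-fraction decomposition: 1/(15*(t - 2)) + 4/(t - 4) - 23/(3*(t - 5)) + 18/(5*(t - 7)).
Integrate each term: A/(t−a) contributes A·log|t−a|.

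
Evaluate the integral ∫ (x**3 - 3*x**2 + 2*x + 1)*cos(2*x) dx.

x**3*sin(2*x)/2 - 3*x**2*sin(2*x)/2 + 3*x**2*cos(2*x)/4 + x*sin(2*x)/4 - 3*x*cos(2*x)/2 + 5*sin(2*x)/4 + cos(2*x)/8 + C

Use integration by parts with u = x**3 - 3*x**2 + 2*x + 1, dv = cos(2*x) dx, so v = sin(2*x)/2.
Apply parts 3 times (tabular method): alternate signs, differentiate u down to 0, integrate dv up.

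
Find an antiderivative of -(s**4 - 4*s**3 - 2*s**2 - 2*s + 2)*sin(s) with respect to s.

Use integration by parts with u = s**4 - 4*s**3 - 2*s**2 - 2*s + 2, dv = -sin(s) ds, so v = cos(s).
Apply parts 4 times (tabular method): alternate signs, differentiate u down to 0, integrate dv up.

s**4*cos(s) - 4*s**3*sin(s) - 4*s**3*cos(s) + 12*s**2*sin(s) - 14*s**2*cos(s) + 28*s*sin(s) + 22*s*cos(s) - 22*sin(s) + 30*cos(s) + C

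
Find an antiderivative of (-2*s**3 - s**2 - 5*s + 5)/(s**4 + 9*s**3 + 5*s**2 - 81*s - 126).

-73*log(s - 3)/300 - 27*log(s + 2)/25 + 65*log(s + 3)/24 - 677*log(s + 7)/200 + C

Factor the denominator: (s - 3)*(s + 2)*(s + 3)*(s + 7).
Partial-fraction decomposition: -677/(200*(s + 7)) + 65/(24*(s + 3)) - 27/(25*(s + 2)) - 73/(300*(s - 3)).
Integrate each term: A/(s−a) contributes A·log|s−a|.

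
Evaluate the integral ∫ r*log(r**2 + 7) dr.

r**2*log(r**2 + 7)/2 - r**2/2 + 7*log(r**2 + 7)/2 + C

Let u = r**2 + 7, so du = (2*r) dr.
The integral becomes (1/2)·∫ log(u) du; integrate by parts with u′=log(u), dv′=du.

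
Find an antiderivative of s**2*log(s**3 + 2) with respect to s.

s**3*log(s**3 + 2)/3 - s**3/3 + 2*log(s**3 + 2)/3 + C

Let u = s**3 + 2, so du = (3*s**2) ds.
The integral becomes (1/3)·∫ log(u) du; integrate by parts with u′=log(u), dv′=du.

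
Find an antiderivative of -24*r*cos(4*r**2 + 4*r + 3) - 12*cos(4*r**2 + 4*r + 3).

-3*sin(4*r**2 + 4*r + 3) + C

Let u = 4*r**2 + 4*r + 3, so du = (8*r + 4) dr.
Rewriting, the integral becomes -3·∫ cos(u) du = -3·sin(u).
Substituting back, u = 4*r**2 + 4*r + 3.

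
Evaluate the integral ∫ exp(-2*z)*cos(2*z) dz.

exp(-2*z)*sin(2*z)/4 - exp(-2*z)*cos(2*z)/4 + C

Let I denote the integral. Integrate by parts with u = cos(2*z), dv = exp(-2*z) dz, so v = -exp(-2*z)/2: I = -exp(-2*z)*cos(2*z)/2 − ∫ exp(-2*z)*sin(2*z) dz.
Apply parts again with u = sin(2*z), dv = exp(-2*z) dz: ∫ exp(-2*z)*sin(2*z) dz = -exp(-2*z)*sin(2*z)/2 + I. Substituting back brings back I: I = exp(-2*z)*sin(2*z)/2 - exp(-2*z)*cos(2*z)/2 − I.
Solving for I: (1 + 1)·I equals the remaining terms, so I = (1/2)·(exp(-2*z)*sin(2*z)/2 - exp(-2*z)*cos(2*z)/2).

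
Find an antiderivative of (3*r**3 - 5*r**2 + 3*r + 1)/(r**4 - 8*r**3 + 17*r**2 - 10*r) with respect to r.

-log(r)/10 + 133*log(r - 5)/30 - 11*log(r - 2)/6 + log(r - 1)/2 + C

Factor the denominator: r*(r - 5)*(r - 2)*(r - 1).
Partial-fraction decomposition: 1/(2*(r - 1)) - 11/(6*(r - 2)) + 133/(30*(r - 5)) - 1/(10*r).
Integrate each term: A/(r−a) contributes A·log|r−a|.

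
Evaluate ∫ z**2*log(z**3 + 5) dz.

z**3*log(z**3 + 5)/3 - z**3/3 + 5*log(z**3 + 5)/3 + C

Let u = z**3 + 5, so du = (3*z**2) dz.
The integral becomes (1/3)·∫ log(u) du; integrate by parts with u′=log(u), dv′=du.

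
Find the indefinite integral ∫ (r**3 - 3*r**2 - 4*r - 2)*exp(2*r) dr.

Use integration by parts with u = r**3 - 3*r**2 - 4*r - 2, dv = exp(2*r) dr, so v = exp(2*r)/2.
Apply parts 3 times (tabular method): alternate signs, differentiate u down to 0, integrate dv up.

(4*r**3 - 18*r**2 + 2*r - 9)*exp(2*r)/8 + C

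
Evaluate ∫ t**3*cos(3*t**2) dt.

t**2*sin(3*t**2)/6 + cos(3*t**2)/18 + C

Let u = t², du = 2t dt; rewrite as (1/2)∫ u^1·cos(3u) du.
Now integrate by parts 1 time.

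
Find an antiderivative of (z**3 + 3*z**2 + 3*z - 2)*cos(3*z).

Use integration by parts with u = z**3 + 3*z**2 + 3*z - 2, dv = cos(3*z) dz, so v = sin(3*z)/3.
Apply parts 3 times (tabular method): alternate signs, differentiate u down to 0, integrate dv up.

z**3*sin(3*z)/3 + z**2*sin(3*z) + z**2*cos(3*z)/3 + 7*z*sin(3*z)/9 + 2*z*cos(3*z)/3 - 8*sin(3*z)/9 + 7*cos(3*z)/27 + C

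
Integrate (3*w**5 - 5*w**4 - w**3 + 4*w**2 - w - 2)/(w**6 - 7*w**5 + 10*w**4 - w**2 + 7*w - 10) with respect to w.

3109*log(w - 5)/936 - 4*log(w - 2)/9 - log(w - 1)/8 + log(w + 1)/18 + 5*log(w**2 + 1)/52 + 6*atan(w)/13 + C

Factor the denominator: (w - 5)*(w - 2)*(w - 1)*(w + 1)*(w**2 + 1).
Partial-fraction decomposition: (5*w + 12)/(26*(w**2 + 1)) + 1/(18*(w + 1)) - 1/(8*(w - 1)) - 4/(9*(w - 2)) + 3109/(936*(w - 5)).
Integrate each term; A/(w−a) gives A·log|w−a|; the (Bw+D)/(w²+p²) term gives a log and an atan.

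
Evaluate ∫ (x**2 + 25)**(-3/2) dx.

Substitute x = 5·tan(θ), so dx = 5·sec(θ)^2 dθ and the radical becomes sqrt(x**2 + 25) = 5·sec(θ) by the Pythagorean identity.
Integrate the resulting trig expression in θ, then back-substitute tan(θ) = x/5, sec(θ) = sqrt(x**2 + 25)/5 (absorbing any constant into C).

x/(25*sqrt(x**2 + 25)) + C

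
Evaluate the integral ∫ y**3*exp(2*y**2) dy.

Let u = y², du = 2y dy; rewrite as (1/2)∫ u^1·exp(2u) du.
Now integrate by parts 1 time.

(2*y**2 - 1)*exp(2*y**2)/8 + C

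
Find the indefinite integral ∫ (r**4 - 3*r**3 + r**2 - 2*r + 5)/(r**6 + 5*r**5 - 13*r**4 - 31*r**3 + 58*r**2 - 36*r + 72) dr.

Factor the denominator: (r - 2)**2*(r + 3)*(r + 6)*(r**2 + 1).
Partial-fraction decomposition: (146*r + 197)/(4625*(r**2 + 1)) - 1997/(7104*(r + 6)) + 91/(375*(r + 3)) + 11/(1600*(r - 2)) - 3/(200*(r - 2)**2).
Integrate each term; A/(r−a) gives A·log|r−a|; the (Br+D)/(r²+p²) term gives a log and an atan.

11*log(r - 2)/1600 + 91*log(r + 3)/375 - 1997*log(r + 6)/7104 + 73*log(r**2 + 1)/4625 + 197*atan(r)/4625 + 3/(200*r - 400) + C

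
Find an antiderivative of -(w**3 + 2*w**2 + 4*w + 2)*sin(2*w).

w**3*cos(2*w)/2 - 3*w**2*sin(2*w)/4 + w**2*cos(2*w) - w*sin(2*w) + 5*w*cos(2*w)/4 - 5*sin(2*w)/8 + cos(2*w)/2 + C

Use integration by parts with u = w**3 + 2*w**2 + 4*w + 2, dv = -sin(2*w) dw, so v = cos(2*w)/2.
Apply parts 3 times (tabular method): alternate signs, differentiate u down to 0, integrate dv up.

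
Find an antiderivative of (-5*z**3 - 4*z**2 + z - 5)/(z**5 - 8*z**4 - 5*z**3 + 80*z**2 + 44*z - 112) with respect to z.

Factor the denominator: (z - 7)*(z - 4)*(z - 1)*(z + 2)**2.
Partial-fraction decomposition: 587/(2916*(z + 2)) - 17/(162*(z + 2)**2) - 13/(162*(z - 1)) + 385/(324*(z - 4)) - 1909/(1458*(z - 7)).
Integrate each term; A/(z−a) gives A·log|z−a|; A/(z−a)² gives −A/(z−a).

-1909*log(z - 7)/1458 + 385*log(z - 4)/324 - 13*log(z - 1)/162 + 587*log(z + 2)/2916 + 17/(162*z + 324) + C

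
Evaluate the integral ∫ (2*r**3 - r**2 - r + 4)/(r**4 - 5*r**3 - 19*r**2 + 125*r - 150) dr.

Factor the denominator: (r - 5)*(r - 3)*(r - 2)*(r + 5).
Partial-fraction decomposition: 19/(40*(r + 5)) + 2/(3*(r - 2)) - 23/(8*(r - 3)) + 56/(15*(r - 5)).
Integrate each term: A/(r−a) contributes A·log|r−a|.

56*log(r - 5)/15 - 23*log(r - 3)/8 + 2*log(r - 2)/3 + 19*log(r + 5)/40 + C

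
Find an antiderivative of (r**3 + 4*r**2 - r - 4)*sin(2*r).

-r**3*cos(2*r)/2 + 3*r**2*sin(2*r)/4 - 2*r**2*cos(2*r) + 2*r*sin(2*r) + 5*r*cos(2*r)/4 - 5*sin(2*r)/8 + 3*cos(2*r) + C

Use integration by parts with u = r**3 + 4*r**2 - r - 4, dv = sin(2*r) dr, so v = -cos(2*r)/2.
Apply parts 3 times (tabular method): alternate signs, differentiate u down to 0, integrate dv up.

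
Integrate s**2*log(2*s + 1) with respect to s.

Use integration by parts with u = log(2*s + 1), dv = s**2 ds.
Then du = 2/(2*s + 1) ds and v = s**3/3.

s**3*log(2*s + 1)/3 - s**3/9 + s**2/12 - s/12 + log(2*s + 1)/24 + C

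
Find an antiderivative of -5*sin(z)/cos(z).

5*log(cos(z)) + C

Let u = cos(z), so du = (-sin(z)) dz.
Rewriting, the integral becomes 5·∫ 1/u du = 5·log(u).
Substituting back, u = cos(z).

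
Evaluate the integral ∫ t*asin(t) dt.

Use integration by parts with u = arcsin(t), dv = t dt.
Then du = 1/sqrt(-t**2 + 1) dt.

t**2*asin(t)/2 + t*sqrt(-t**2 + 1)/4 - asin(t)/4 + C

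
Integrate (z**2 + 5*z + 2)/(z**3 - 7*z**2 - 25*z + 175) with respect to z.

Factor the denominator: (z - 7)*(z - 5)*(z + 5).
Partial-fraction decomposition: 1/(60*(z + 5)) - 13/(5*(z - 5)) + 43/(12*(z - 7)).
Integrate each term: A/(z−a) contributes A·log|z−a|.

43*log(z - 7)/12 - 13*log(z - 5)/5 + log(z + 5)/60 + C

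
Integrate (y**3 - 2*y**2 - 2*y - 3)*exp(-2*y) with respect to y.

Use integration by parts with u = y**3 - 2*y**2 - 2*y - 3, dv = exp(-2*y) dy, so v = -exp(-2*y)/2.
Apply parts 3 times (tabular method): alternate signs, differentiate u down to 0, integrate dv up.

(-4*y**3 + 2*y**2 + 10*y + 17)*exp(-2*y)/8 + C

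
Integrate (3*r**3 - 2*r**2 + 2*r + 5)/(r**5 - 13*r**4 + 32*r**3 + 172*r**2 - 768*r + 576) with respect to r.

-431*log(r - 6)/250 + 173*log(r - 4)/96 - 8*log(r - 1)/375 - 227*log(r + 4)/4000 - 593/(100*r - 600) + C

Factor the denominator: (r - 6)**2*(r - 4)*(r - 1)*(r + 4).
Partial-fraction decomposition: -227/(4000*(r + 4)) - 8/(375*(r - 1)) + 173/(96*(r - 4)) - 431/(250*(r - 6)) + 593/(100*(r - 6)**2).
Integrate each term; A/(r−a) gives A·log|r−a|; A/(r−a)² gives −A/(r−a).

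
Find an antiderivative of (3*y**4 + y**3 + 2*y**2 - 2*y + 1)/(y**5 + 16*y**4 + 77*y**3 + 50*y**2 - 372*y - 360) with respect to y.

Factor the denominator: (y - 2)*(y + 1)*(y + 5)*(y + 6)**2.
Partial-fraction decomposition: -98721/(1600*(y + 6)) - 3757/(40*(y + 6)**2) + 1811/(28*(y + 5)) - 7/(300*(y + 1)) + 61/(1344*(y - 2)).
Integrate each term; A/(y−a) gives A·log|y−a|; A/(y−a)² gives −A/(y−a).

61*log(y - 2)/1344 - 7*log(y + 1)/300 + 1811*log(y + 5)/28 - 98721*log(y + 6)/1600 + 3757/(40*y + 240) + C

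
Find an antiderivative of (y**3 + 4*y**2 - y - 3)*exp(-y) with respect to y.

(-y**3 - 7*y**2 - 13*y - 10)*exp(-y) + C

Use integration by parts with u = y**3 + 4*y**2 - y - 3, dv = exp(-y) dy, so v = -exp(-y).
Apply parts 3 times (tabular method): alternate signs, differentiate u down to 0, integrate dv up.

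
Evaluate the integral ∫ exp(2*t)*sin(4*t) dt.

Let I denote the integral. Integrate by parts with u = sin(4*t), dv = exp(2*t) dt, so v = exp(2*t)/2: I = exp(2*t)*sin(4*t)/2 − 2·∫ exp(2*t)*cos(4*t) dt.
Apply parts again with u = cos(4*t), dv = exp(2*t) dt: ∫ exp(2*t)*cos(4*t) dt = exp(2*t)*cos(4*t)/2 + 2·I. Substituting back brings back I: I = exp(2*t)*sin(4*t)/2 - exp(2*t)*cos(4*t) − 4·I.
Solving for I: (1 + 4)·I equals the remaining terms, so I = (1/5)·(exp(2*t)*sin(4*t)/2 - exp(2*t)*cos(4*t)).

exp(2*t)*sin(4*t)/10 - exp(2*t)*cos(4*t)/5 + C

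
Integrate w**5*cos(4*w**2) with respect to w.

w**4*sin(4*w**2)/8 + w**2*cos(4*w**2)/16 - sin(4*w**2)/64 + C

Let u = w², du = 2w dw; rewrite as (1/2)∫ u^2·cos(4u) du.
Now integrate by parts 2 times.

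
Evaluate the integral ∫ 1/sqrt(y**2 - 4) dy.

log(y + sqrt(y**2 - 4)) + C

Substitute y = 2·sec(θ), so dy = 2·sec(θ)*tan(θ) dθ and the radical becomes sqrt(y**2 - 4) = 2·tan(θ) by the Pythagorean identity.
Integrate the resulting trig expression in θ, then back-substitute sec(θ) = y/2, tan(θ) = sqrt(y**2 - 4)/2 (absorbing any constant into C).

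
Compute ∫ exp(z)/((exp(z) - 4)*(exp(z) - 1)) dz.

log(exp(z) - 4)/3 - log(exp(z) - 1)/3 + C

Let u = e^z, du = e^z dz.
The integral becomes ∫ du/((u-4)(u-1)); decompose into partial fractions.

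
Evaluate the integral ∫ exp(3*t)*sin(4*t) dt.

Let I denote the integral. Integrate by parts with u = sin(4*t), dv = exp(3*t) dt, so v = exp(3*t)/3: I = exp(3*t)*sin(4*t)/3 − (4/3)·∫ exp(3*t)*cos(4*t) dt.
Apply parts again with u = cos(4*t), dv = exp(3*t) dt: ∫ exp(3*t)*cos(4*t) dt = exp(3*t)*cos(4*t)/3 + (4/3)·I. Substituting back brings back I: I = exp(3*t)*sin(4*t)/3 - 4*exp(3*t)*cos(4*t)/9 − (16/9)·I.
Solving for I: (1 + 16/9)·I equals the remaining terms, so I = (9/25)·(exp(3*t)*sin(4*t)/3 - 4*exp(3*t)*cos(4*t)/9).

3*exp(3*t)*sin(4*t)/25 - 4*exp(3*t)*cos(4*t)/25 + C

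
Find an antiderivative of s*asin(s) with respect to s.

Use integration by parts with u = arcsin(s), dv = s ds.
Then du = 1/sqrt(-s**2 + 1) ds.

s**2*asin(s)/2 + s*sqrt(-s**2 + 1)/4 - asin(s)/4 + C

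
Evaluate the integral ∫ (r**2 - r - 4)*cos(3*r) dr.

Use integration by parts with u = r**2 - r - 4, dv = cos(3*r) dr, so v = sin(3*r)/3.
Apply parts 2 times (tabular method): alternate signs, differentiate u down to 0, integrate dv up.

r**2*sin(3*r)/3 - r*sin(3*r)/3 + 2*r*cos(3*r)/9 - 38*sin(3*r)/27 - cos(3*r)/9 + C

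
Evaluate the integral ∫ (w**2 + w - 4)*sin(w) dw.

Use integration by parts with u = w**2 + w - 4, dv = sin(w) dw, so v = -cos(w).
Apply parts 2 times (tabular method): alternate signs, differentiate u down to 0, integrate dv up.

-w**2*cos(w) + 2*w*sin(w) - w*cos(w) + sin(w) + 6*cos(w) + C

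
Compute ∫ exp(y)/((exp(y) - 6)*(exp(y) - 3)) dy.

Let u = e^y, du = e^y dy.
The integral becomes ∫ du/((u-3)(u-6)); decompose into partial fractions.

log(exp(y) - 6)/3 - log(exp(y) - 3)/3 + C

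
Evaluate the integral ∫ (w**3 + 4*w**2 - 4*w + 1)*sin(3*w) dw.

Use integration by parts with u = w**3 + 4*w**2 - 4*w + 1, dv = sin(3*w) dw, so v = -cos(3*w)/3.
Apply parts 3 times (tabular method): alternate signs, differentiate u down to 0, integrate dv up.

-w**3*cos(3*w)/3 + w**2*sin(3*w)/3 - 4*w**2*cos(3*w)/3 + 8*w*sin(3*w)/9 + 14*w*cos(3*w)/9 - 14*sin(3*w)/27 - cos(3*w)/27 + C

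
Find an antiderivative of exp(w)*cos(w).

exp(w)*sin(w)/2 + exp(w)*cos(w)/2 + C

Let I denote the integral. Integrate by parts with u = cos(w), dv = exp(w) dw, so v = exp(w): I = exp(w)*cos(w) + ∫ exp(w)*sin(w) dw.
Apply parts again with u = sin(w), dv = exp(w) dw: ∫ exp(w)*sin(w) dw = exp(w)*sin(w) − I. Substituting back brings back I: I = exp(w)*sin(w) + exp(w)*cos(w) − I.
Solving for I: (1 + 1)·I equals the remaining terms, so I = (1/2)·(exp(w)*sin(w) + exp(w)*cos(w)).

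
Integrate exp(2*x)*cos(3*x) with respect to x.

Let I denote the integral. Integrate by parts with u = cos(3*x), dv = exp(2*x) dx, so v = exp(2*x)/2: I = exp(2*x)*cos(3*x)/2 + (3/2)·∫ exp(2*x)*sin(3*x) dx.
Apply parts again with u = sin(3*x), dv = exp(2*x) dx: ∫ exp(2*x)*sin(3*x) dx = exp(2*x)*sin(3*x)/2 − (3/2)·I. Substituting back brings back I: I = 3*exp(2*x)*sin(3*x)/4 + exp(2*x)*cos(3*x)/2 − (9/4)·I.
Solving for I: (1 + 9/4)·I equals the remaining terms, so I = (4/13)·(3*exp(2*x)*sin(3*x)/4 + exp(2*x)*cos(3*x)/2).

3*exp(2*x)*sin(3*x)/13 + 2*exp(2*x)*cos(3*x)/13 + C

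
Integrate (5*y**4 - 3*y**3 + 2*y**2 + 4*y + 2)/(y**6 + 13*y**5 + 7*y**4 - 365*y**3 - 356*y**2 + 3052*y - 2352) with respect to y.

Factor the denominator: (y - 4)*(y - 2)*(y - 1)*(y + 6)*(y + 7)**2.
Partial-fraction decomposition: 3986503/(313632*(y + 7)) + 6553/(396*(y + 7)**2) - 3589/(280*(y + 6)) + 5/(672*(y - 1)) - 37/(648*(y - 2)) + 569/(3630*(y - 4)).
Integrate each term; A/(y−a) gives A·log|y−a|; A/(y−a)² gives −A/(y−a).

569*log(y - 4)/3630 - 37*log(y - 2)/648 + 5*log(y - 1)/672 - 3589*log(y + 6)/280 + 3986503*log(y + 7)/313632 - 6553/(396*y + 2772) + C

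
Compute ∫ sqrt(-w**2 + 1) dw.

w*sqrt(-w**2 + 1)/2 + asin(w)/2 + C

Substitute w = sin(θ), so dw = cos(θ) dθ and the radical becomes sqrt(-w**2 + 1) = cos(θ) by the Pythagorean identity.
Integrate the resulting trig expression in θ, then back-substitute θ = asin(w), sin(θ) = w, cos(θ) = sqrt(-w**2 + 1) (absorbing any constant into C).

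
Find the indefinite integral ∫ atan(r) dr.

Use integration by parts with u = arctan(r), dv = dr.
Then du = 1/(r**2 + 1) dr.

r*atan(r) - log(r**2 + 1)/2 + C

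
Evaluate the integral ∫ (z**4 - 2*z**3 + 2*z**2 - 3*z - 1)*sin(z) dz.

Use integration by parts with u = z**4 - 2*z**3 + 2*z**2 - 3*z - 1, dv = sin(z) dz, so v = -cos(z).
Apply parts 4 times (tabular method): alternate signs, differentiate u down to 0, integrate dv up.

-z**4*cos(z) + 4*z**3*sin(z) + 2*z**3*cos(z) - 6*z**2*sin(z) + 10*z**2*cos(z) - 20*z*sin(z) - 9*z*cos(z) + 9*sin(z) - 19*cos(z) + C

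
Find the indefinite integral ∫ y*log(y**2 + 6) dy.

Let u = y**2 + 6, so du = (2*y) dy.
The integral becomes (1/2)·∫ log(u) du; integrate by parts with u′=log(u), dv′=du.

y**2*log(y**2 + 6)/2 - y**2/2 + 3*log(y**2 + 6) + C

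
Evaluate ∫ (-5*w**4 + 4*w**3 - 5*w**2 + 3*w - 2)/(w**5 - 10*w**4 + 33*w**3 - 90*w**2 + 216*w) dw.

-log(w)/108 - 289*log(w - 6)/27 + 547*log(w - 4)/100 + 82*log(w**2 + 9)/675 - 823*atan(w/3)/675 + C

Factor the denominator: w*(w - 6)*(w - 4)*(w**2 + 9).
Partial-fraction decomposition: (164*w - 2469)/(675*(w**2 + 9)) + 547/(100*(w - 4)) - 289/(27*(w - 6)) - 1/(108*w).
Integrate each term; A/(w−a) gives A·log|w−a|; the (Bw+D)/(w²+p²) term gives a log and an atan.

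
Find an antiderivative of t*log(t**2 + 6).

t**2*log(t**2 + 6)/2 - t**2/2 + 3*log(t**2 + 6) + C

Let u = t**2 + 6, so du = (2*t) dt.
The integral becomes (1/2)·∫ log(u) du; integrate by parts with u′=log(u), dv′=du.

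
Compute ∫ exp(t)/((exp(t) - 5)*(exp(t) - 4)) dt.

log(exp(t) - 5) - log(exp(t) - 4) + C

Let u = e^t, du = e^t dt.
The integral becomes ∫ du/((u-5)(u-4)); decompose into partial fractions.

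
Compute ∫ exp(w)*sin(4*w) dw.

exp(w)*sin(4*w)/17 - 4*exp(w)*cos(4*w)/17 + C

Let I denote the integral. Integrate by parts with u = sin(4*w), dv = exp(w) dw, so v = exp(w): I = exp(w)*sin(4*w) − 4·∫ exp(w)*cos(4*w) dw.
Apply parts again with u = cos(4*w), dv = exp(w) dw: ∫ exp(w)*cos(4*w) dw = exp(w)*cos(4*w) + 4·I. Substituting back brings back I: I = exp(w)*sin(4*w) - 4*exp(w)*cos(4*w) − 16·I.
Solving for I: (1 + 16)·I equals the remaining terms, so I = (1/17)·(exp(w)*sin(4*w) - 4*exp(w)*cos(4*w)).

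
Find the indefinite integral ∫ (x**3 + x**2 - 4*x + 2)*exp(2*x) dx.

(4*x**3 - 2*x**2 - 14*x + 15)*exp(2*x)/8 + C

Use integration by parts with u = x**3 + x**2 - 4*x + 2, dv = exp(2*x) dx, so v = exp(2*x)/2.
Apply parts 3 times (tabular method): alternate signs, differentiate u down to 0, integrate dv up.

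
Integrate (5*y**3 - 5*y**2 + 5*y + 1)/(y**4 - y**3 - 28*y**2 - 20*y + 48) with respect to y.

931*log(y - 6)/400 - 2*log(y - 1)/25 - 23*log(y + 2)/16 + 419*log(y + 4)/100 + C

Factor the denominator: (y - 6)*(y - 1)*(y + 2)*(y + 4).
Partial-fraction decomposition: 419/(100*(y + 4)) - 23/(16*(y + 2)) - 2/(25*(y - 1)) + 931/(400*(y - 6)).
Integrate each term: A/(y−a) contributes A·log|y−a|.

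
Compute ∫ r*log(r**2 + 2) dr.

r**2*log(r**2 + 2)/2 - r**2/2 + log(r**2 + 2) + C

Let u = r**2 + 2, so du = (2*r) dr.
The integral becomes (1/2)·∫ log(u) du; integrate by parts with u′=log(u), dv′=du.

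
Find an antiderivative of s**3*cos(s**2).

Let u = s², du = 2s ds; rewrite as (1/2)∫ u^1·cos(1u) du.
Now integrate by parts 1 time.

s**2*sin(s**2)/2 + cos(s**2)/2 + C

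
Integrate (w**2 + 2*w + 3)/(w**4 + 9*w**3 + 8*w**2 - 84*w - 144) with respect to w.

2*log(w - 3)/35 - 3*log(w + 2)/40 + 11*log(w + 4)/28 - 3*log(w + 6)/8 + C

Factor the denominator: (w - 3)*(w + 2)*(w + 4)*(w + 6).
Partial-fraction decomposition: -3/(8*(w + 6)) + 11/(28*(w + 4)) - 3/(40*(w + 2)) + 2/(35*(w - 3)).
Integrate each term: A/(w−a) contributes A·log|w−a|.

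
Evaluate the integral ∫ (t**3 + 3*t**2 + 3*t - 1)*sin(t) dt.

Use integration by parts with u = t**3 + 3*t**2 + 3*t - 1, dv = sin(t) dt, so v = -cos(t).
Apply parts 3 times (tabular method): alternate signs, differentiate u down to 0, integrate dv up.

-t**3*cos(t) + 3*t**2*sin(t) - 3*t**2*cos(t) + 6*t*sin(t) + 3*t*cos(t) - 3*sin(t) + 7*cos(t) + C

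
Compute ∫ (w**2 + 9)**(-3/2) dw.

Substitute w = 3·tan(θ), so dw = 3·sec(θ)^2 dθ and the radical becomes sqrt(w**2 + 9) = 3·sec(θ) by the Pythagorean identity.
Integrate the resulting trig expression in θ, then back-substitute tan(θ) = w/3, sec(θ) = sqrt(w**2 + 9)/3 (absorbing any constant into C).

w/(9*sqrt(w**2 + 9)) + C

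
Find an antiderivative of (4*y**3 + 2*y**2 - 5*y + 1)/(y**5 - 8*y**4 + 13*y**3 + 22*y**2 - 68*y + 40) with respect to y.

263*log(y - 5)/126 - 271*log(y - 2)/144 - log(y - 1)/6 - 13*log(y + 2)/336 + 31/(12*y - 24) + C

Factor the denominator: (y - 5)*(y - 2)**2*(y - 1)*(y + 2).
Partial-fraction decomposition: -13/(336*(y + 2)) - 1/(6*(y - 1)) - 271/(144*(y - 2)) - 31/(12*(y - 2)**2) + 263/(126*(y - 5)).
Integrate each term; A/(y−a) gives A·log|y−a|; A/(y−a)² gives −A/(y−a).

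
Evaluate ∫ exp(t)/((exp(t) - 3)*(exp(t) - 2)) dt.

Let u = e^t, du = e^t dt.
The integral becomes ∫ du/((u-2)(u-3)); decompose into partial fractions.

log(exp(t) - 3) - log(exp(t) - 2) + C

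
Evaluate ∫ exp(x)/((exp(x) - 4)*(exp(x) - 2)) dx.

log(exp(x) - 4)/2 - log(exp(x) - 2)/2 + C

Let u = e^x, du = e^x dx.
The integral becomes ∫ du/((u-2)(u-4)); decompose into partial fractions.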